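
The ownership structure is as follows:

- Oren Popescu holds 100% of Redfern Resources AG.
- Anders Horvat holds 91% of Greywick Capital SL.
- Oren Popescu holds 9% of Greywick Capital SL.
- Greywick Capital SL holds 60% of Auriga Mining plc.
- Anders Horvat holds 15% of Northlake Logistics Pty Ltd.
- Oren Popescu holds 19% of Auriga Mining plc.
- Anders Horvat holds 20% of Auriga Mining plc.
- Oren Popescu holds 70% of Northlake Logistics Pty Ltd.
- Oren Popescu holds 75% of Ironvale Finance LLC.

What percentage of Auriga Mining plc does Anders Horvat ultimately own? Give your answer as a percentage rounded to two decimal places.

74.60%

Anders reaches Auriga along 2 paths.
Direct stake: 20% = 20%.
Via Greywick: 91% × 60% = 54.6%.
Total: 20% + 54.6% = 74.6%.
Rounded: 74.60%.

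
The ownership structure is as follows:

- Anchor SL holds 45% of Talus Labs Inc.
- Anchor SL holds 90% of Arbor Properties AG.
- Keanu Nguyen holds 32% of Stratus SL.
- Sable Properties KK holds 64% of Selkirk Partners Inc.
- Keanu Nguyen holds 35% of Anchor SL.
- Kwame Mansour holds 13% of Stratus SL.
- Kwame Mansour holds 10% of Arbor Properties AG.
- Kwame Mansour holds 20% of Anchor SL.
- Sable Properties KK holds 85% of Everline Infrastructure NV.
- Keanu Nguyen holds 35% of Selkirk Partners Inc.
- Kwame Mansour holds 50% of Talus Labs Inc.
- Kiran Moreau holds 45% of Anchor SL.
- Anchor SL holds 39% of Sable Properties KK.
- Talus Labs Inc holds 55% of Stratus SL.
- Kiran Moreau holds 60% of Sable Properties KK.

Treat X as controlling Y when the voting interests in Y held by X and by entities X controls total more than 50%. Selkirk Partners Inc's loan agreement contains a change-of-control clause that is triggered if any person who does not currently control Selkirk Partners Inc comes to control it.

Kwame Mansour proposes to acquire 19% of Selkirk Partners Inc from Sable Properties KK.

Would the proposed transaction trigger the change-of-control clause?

No

The purchase adds only to Kwame's holdings (Sable's stake shrinks), so Kwame is the only person who could newly come to control Selkirk.
Kwame's largest direct stake is 50% in Talus, which does not meet the threshold, so Kwame controls no company.
Neither Kwame nor any entity Kwame controls holds any voting interest in Selkirk.
So before the transaction, Kwame does not control Selkirk.
After the purchase, Kwame holds 19% of Selkirk directly, and Sable's stake falls to 45%.
After the transaction, Kwame's side holds 19% of Selkirk, not > 50%, so Kwame still does not control Selkirk.
No new person acquires control, so the clause is not triggered.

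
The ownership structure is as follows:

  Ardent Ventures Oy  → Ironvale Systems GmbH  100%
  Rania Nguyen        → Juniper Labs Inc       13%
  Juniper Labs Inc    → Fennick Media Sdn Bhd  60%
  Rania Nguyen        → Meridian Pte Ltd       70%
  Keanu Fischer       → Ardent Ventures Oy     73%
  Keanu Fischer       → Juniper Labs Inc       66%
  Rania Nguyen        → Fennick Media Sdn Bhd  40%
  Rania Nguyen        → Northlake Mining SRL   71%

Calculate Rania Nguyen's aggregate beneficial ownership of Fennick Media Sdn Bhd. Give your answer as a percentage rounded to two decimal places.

47.80%

Rania reaches Fennick along 2 paths.
Via Juniper: 13% × 60% = 7.8%.
Direct stake: 40% = 40%.
Total: 7.8% + 40% = 47.8%.
Rounded: 47.80%.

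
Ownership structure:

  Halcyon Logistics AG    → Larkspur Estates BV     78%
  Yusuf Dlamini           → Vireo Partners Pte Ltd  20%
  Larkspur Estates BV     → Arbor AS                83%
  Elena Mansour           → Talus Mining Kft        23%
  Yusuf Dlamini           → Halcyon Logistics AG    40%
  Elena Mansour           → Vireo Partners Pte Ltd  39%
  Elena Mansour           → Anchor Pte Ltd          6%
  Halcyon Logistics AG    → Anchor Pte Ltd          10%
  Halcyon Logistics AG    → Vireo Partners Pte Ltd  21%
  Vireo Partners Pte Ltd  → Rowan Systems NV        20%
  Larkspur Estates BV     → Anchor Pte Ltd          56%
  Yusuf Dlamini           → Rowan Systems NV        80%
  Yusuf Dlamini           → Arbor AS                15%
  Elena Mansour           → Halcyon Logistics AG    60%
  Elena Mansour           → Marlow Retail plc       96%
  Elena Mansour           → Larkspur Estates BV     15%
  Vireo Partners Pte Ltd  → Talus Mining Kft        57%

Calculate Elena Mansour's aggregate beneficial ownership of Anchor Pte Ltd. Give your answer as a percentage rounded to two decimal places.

46.61%

Elena reaches Anchor along 4 paths.
Via Halcyon: 60% × 10% = 6%.
Via Halcyon → Larkspur: 60% × 78% × 56% = 26.208%.
Via Larkspur: 15% × 56% = 8.4%.
Direct stake: 6% = 6%.
Total: 6% + 26.208% + 8.4% + 6% = 46.608%.
Rounded: 46.61%.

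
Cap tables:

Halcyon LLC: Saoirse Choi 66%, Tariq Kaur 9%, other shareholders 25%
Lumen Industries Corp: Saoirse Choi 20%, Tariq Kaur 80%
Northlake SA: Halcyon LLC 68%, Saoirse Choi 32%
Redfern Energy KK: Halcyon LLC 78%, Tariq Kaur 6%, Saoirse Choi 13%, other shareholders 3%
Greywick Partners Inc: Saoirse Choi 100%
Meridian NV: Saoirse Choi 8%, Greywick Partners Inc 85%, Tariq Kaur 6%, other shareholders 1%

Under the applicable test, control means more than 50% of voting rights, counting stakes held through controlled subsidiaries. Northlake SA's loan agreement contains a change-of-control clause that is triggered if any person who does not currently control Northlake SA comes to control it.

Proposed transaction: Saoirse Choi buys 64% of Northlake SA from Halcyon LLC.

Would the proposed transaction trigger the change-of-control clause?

No

The purchase adds only to Saoirse's holdings (Halcyon's stake shrinks), so Saoirse is the only person who could newly come to control Northlake.
Saoirse holds 66% of Halcyon, so Saoirse controls Halcyon.
Halcyon and Saoirse together hold 68% + 32% = 100% of Northlake, so Saoirse controls Northlake.
So Saoirse already controls Northlake before the transaction.
After the purchase, Saoirse's direct stake in Northlake rises to 32% + 64% = 96%, and Halcyon's stake falls to 4%.
Saoirse controlled Northlake already, so this is not a new person acquiring control; every other person's position is unchanged or reduced.
No new person acquires control, so the clause is not triggered.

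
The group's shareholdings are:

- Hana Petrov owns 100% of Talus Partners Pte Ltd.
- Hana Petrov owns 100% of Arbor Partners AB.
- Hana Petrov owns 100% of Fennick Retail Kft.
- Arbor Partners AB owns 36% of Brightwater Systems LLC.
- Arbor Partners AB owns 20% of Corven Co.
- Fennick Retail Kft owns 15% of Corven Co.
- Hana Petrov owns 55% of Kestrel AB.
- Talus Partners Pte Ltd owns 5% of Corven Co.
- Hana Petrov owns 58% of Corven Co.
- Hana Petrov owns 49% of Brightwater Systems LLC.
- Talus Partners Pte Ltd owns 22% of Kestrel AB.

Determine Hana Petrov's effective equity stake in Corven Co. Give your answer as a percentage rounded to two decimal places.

Hana reaches Corven along 4 paths.
Via Arbor: 100% × 20% = 20%.
Via Fennick: 100% × 15% = 15%.
Direct stake: 58% = 58%.
Via Talus: 100% × 5% = 5%.
Total: 20% + 15% + 58% + 5% = 98%.
Rounded: 98.00%.

98.00%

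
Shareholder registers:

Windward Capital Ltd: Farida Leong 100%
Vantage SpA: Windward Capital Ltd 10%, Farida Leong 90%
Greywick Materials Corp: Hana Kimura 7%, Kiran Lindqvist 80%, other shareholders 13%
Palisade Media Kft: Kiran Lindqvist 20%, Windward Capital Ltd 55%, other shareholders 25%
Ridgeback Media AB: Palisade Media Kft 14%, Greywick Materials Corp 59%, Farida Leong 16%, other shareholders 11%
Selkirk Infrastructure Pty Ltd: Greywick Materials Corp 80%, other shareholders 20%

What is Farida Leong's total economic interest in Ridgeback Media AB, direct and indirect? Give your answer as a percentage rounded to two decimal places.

Farida reaches Ridgeback along 2 paths.
Via Windward → Palisade: 100% × 55% × 14% = 7.7%.
Direct stake: 16% = 16%.
Total: 7.7% + 16% = 23.7%.
Rounded: 23.70%.

23.70%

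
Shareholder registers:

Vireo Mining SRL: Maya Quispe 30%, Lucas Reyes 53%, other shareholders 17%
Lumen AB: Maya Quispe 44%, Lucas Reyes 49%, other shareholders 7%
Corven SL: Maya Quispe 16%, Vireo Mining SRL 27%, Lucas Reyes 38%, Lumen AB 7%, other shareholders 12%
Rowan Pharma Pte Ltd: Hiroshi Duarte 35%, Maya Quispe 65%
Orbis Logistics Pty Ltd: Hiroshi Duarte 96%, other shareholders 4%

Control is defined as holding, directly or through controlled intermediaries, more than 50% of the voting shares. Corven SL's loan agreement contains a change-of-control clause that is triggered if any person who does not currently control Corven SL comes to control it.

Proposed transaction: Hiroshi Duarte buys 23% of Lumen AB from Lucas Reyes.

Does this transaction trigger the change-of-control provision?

No

The purchase adds only to Hiroshi's holdings (Lucas's stake shrinks), so Hiroshi is the only person who could newly come to control Corven.
Hiroshi holds 96% of Orbis, so Hiroshi controls Orbis.
Neither Hiroshi nor any entity Hiroshi controls holds any voting interest in Corven.
So before the transaction, Hiroshi does not control Corven.
After the purchase, Hiroshi holds 23% of Lumen directly, and Lucas's stake falls to 26%.
Hiroshi's side now holds 23% of Lumen, not > 50%, so Hiroshi still does not control Lumen.
After the transaction, neither Hiroshi nor any entity Hiroshi controls holds a voting interest in Corven, so Hiroshi still does not control it.
No new person acquires control, so the clause is not triggered.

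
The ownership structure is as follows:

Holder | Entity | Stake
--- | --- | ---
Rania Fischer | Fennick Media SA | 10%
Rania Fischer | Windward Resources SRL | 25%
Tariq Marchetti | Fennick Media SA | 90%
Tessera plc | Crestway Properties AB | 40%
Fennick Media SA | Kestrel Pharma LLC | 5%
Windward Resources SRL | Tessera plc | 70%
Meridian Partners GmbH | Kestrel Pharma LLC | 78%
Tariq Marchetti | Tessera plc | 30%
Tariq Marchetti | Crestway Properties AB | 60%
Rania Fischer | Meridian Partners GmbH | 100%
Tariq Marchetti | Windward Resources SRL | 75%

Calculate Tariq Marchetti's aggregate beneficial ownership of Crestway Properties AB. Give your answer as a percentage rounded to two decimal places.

Tariq reaches Crestway along 3 paths.
Via Windward → Tessera: 75% × 70% × 40% = 21%.
Via Tessera: 30% × 40% = 12%.
Direct stake: 60% = 60%.
Total: 21% + 12% + 60% = 93%.
Rounded: 93.00%.

93.00%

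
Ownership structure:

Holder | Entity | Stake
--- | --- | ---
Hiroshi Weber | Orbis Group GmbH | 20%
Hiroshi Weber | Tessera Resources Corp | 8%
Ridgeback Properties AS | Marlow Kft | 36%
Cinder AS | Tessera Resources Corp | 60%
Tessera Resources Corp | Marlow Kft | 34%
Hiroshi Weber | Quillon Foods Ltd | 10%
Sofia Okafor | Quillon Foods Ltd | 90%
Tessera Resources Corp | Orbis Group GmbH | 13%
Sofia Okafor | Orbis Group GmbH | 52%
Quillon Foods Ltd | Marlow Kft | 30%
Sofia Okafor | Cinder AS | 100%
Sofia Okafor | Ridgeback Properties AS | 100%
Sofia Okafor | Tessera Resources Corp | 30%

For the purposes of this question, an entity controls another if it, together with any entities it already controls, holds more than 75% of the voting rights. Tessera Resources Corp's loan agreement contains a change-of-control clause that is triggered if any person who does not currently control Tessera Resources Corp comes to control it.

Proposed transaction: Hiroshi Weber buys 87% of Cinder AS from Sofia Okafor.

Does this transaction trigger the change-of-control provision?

No

The purchase adds only to Hiroshi's holdings (Sofia's stake shrinks), so Hiroshi is the only person who could newly come to control Tessera.
Hiroshi's largest direct stake is 20% in Orbis, which does not meet the threshold, so Hiroshi controls no company.
In Tessera, Hiroshi's side holds only 8%, not > 75%.
So before the transaction, Hiroshi does not control Tessera.
After the purchase, Hiroshi holds 87% of Cinder directly, and Sofia's stake falls to 13%.
Hiroshi holds 87% of Cinder, so Hiroshi controls Cinder.
After the transaction, Hiroshi's side holds 60% + 8% = 68% of Tessera, not > 75%, so Hiroshi still does not control Tessera.
No new person acquires control, so the clause is not triggered.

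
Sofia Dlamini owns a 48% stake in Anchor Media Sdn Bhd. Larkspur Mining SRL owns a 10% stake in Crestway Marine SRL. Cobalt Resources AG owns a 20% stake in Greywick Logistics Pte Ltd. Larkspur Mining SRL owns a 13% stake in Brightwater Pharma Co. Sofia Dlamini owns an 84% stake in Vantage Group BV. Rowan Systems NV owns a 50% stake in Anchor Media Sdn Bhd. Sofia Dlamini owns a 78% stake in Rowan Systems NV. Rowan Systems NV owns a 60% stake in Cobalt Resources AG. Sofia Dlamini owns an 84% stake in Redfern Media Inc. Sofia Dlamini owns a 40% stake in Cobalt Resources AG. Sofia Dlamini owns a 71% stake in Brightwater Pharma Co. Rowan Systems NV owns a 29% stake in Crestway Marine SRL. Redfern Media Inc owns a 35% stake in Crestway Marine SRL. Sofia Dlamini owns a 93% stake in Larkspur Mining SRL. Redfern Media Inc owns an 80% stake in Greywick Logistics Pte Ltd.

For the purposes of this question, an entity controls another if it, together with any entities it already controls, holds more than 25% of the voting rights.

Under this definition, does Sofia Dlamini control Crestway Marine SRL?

Sofia holds 93% of Larkspur, so Sofia controls Larkspur.
Sofia holds 84% of Redfern, so Sofia controls Redfern.
Sofia holds 78% of Rowan, so Sofia controls Rowan.
Rowan and Redfern and Larkspur together hold 29% + 35% + 10% = 74% of Crestway, so Sofia controls Crestway.

Yes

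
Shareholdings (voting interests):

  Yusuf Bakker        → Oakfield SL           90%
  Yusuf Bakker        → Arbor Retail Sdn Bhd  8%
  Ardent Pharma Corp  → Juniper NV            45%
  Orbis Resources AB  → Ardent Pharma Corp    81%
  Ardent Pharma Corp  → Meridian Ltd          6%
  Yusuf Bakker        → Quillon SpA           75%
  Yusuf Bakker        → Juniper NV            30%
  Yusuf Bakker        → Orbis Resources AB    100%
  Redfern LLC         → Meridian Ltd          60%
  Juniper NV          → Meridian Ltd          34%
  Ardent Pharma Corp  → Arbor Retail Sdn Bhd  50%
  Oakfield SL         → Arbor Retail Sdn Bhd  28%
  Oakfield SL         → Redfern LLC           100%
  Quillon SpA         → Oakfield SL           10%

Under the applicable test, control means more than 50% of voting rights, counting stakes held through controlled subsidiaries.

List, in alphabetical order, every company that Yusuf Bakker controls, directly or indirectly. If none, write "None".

Arbor Retail Sdn Bhd, Ardent Pharma Corp, Juniper NV, Meridian Ltd, Oakfield SL, Orbis Resources AB, Quillon SpA, Redfern LLC

Yusuf holds 75% of Quillon, so Yusuf controls Quillon.
Yusuf holds 100% of Orbis, so Yusuf controls Orbis.
Orbis holds 81% of Ardent, so Yusuf controls Ardent.
Yusuf and Quillon together hold 90% + 10% = 100% of Oakfield, so Yusuf controls Oakfield.
Oakfield holds 100% of Redfern, so Yusuf controls Redfern.
Ardent and Yusuf together hold 45% + 30% = 75% of Juniper, so Yusuf controls Juniper.
Ardent and Oakfield and Yusuf together hold 50% + 28% + 8% = 86% of Arbor, so Yusuf controls Arbor.
Redfern and Ardent and Juniper together hold 60% + 6% + 34% = 100% of Meridian, so Yusuf controls Meridian.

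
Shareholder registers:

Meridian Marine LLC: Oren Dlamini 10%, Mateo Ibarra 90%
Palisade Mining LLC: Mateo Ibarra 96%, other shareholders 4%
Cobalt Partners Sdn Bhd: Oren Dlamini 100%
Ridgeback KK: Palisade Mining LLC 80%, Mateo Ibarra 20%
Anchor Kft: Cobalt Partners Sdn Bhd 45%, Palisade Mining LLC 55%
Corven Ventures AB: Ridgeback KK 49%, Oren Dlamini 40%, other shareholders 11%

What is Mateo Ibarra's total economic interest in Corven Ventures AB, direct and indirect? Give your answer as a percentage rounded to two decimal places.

Mateo reaches Corven along 2 paths.
Via Palisade → Ridgeback: 96% × 80% × 49% = 37.632%.
Via Ridgeback: 20% × 49% = 9.8%.
Total: 37.632% + 9.8% = 47.432%.
Rounded: 47.43%.

47.43%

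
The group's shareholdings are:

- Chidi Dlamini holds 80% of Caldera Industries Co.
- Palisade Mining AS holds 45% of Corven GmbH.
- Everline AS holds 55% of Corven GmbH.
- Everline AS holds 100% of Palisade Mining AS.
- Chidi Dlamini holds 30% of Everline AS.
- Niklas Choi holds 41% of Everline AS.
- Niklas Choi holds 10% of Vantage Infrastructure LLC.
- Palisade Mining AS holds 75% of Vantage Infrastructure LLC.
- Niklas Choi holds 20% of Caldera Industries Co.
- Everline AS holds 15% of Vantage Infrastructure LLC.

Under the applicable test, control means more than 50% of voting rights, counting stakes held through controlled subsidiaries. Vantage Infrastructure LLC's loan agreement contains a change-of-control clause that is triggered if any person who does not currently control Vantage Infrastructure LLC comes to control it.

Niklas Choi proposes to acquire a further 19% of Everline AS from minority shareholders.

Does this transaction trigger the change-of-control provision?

Yes

The purchase changes only Niklas's holdings, so Niklas is the only person who could newly come to control Vantage.
Niklas's largest direct stake is 41% in Everline, which does not meet the threshold, so Niklas controls no company.
In Vantage, Niklas's side holds only 10%, not > 50%.
So before the transaction, Niklas does not control Vantage.
After the purchase, Niklas's direct stake in Everline rises to 41% + 19% = 60%.
Niklas holds 60% of Everline, so Niklas controls Everline.
Everline holds 100% of Palisade, so Niklas controls Palisade.
Niklas and Palisade and Everline together hold 10% + 75% + 15% = 100% of Vantage, so Niklas controls Vantage.
Niklas did not control Vantage before and does after, so the clause is triggered.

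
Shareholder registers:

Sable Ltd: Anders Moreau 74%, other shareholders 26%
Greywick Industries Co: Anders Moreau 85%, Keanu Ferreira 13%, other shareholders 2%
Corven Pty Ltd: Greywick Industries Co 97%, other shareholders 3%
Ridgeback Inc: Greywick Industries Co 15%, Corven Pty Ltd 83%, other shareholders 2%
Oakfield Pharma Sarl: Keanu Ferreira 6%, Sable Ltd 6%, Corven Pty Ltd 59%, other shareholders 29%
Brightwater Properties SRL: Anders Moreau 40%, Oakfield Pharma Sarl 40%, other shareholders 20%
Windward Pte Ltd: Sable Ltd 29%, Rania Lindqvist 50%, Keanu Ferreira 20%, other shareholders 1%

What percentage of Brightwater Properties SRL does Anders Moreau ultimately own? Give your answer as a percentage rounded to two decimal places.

Anders reaches Brightwater along 3 paths.
Direct stake: 40% = 40%.
Via Sable → Oakfield: 74% × 6% × 40% = 1.776%.
Via Greywick → Corven → Oakfield: 85% × 97% × 59% × 40% = 19.4582%.
Total: 40% + 1.776% + 19.4582% = 61.2342%.
Rounded: 61.23%.

61.23%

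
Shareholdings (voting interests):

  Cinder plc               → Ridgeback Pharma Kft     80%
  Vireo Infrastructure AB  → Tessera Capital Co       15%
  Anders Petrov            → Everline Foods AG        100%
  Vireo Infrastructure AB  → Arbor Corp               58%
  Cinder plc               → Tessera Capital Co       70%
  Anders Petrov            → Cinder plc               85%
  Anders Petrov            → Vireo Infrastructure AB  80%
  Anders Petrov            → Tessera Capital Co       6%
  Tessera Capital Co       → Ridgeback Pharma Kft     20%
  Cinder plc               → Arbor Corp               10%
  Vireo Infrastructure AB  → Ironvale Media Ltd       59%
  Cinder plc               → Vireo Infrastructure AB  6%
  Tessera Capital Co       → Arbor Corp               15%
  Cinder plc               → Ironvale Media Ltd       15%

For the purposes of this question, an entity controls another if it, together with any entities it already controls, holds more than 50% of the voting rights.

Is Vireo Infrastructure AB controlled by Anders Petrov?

Yes

Anders holds 85% of Cinder, so Anders controls Cinder.
Anders and Cinder together hold 80% + 6% = 86% of Vireo, so Anders controls Vireo.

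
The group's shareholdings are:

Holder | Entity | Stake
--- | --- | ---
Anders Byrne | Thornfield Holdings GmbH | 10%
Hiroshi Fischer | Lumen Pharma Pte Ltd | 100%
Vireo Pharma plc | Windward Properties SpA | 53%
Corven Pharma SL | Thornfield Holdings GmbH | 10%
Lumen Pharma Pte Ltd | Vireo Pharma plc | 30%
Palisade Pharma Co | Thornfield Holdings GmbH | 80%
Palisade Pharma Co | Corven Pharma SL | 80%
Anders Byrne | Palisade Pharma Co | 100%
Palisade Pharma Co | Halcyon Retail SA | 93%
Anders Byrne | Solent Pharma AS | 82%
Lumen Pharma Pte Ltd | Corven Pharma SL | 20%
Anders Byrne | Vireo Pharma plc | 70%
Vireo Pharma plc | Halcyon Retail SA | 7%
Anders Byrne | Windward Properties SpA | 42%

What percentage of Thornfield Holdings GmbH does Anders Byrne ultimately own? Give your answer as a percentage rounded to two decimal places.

98.00%

Anders reaches Thornfield along 3 paths.
Via Palisade → Corven: 100% × 80% × 10% = 8%.
Direct stake: 10% = 10%.
Via Palisade: 100% × 80% = 80%.
Total: 8% + 10% + 80% = 98%.
Rounded: 98.00%.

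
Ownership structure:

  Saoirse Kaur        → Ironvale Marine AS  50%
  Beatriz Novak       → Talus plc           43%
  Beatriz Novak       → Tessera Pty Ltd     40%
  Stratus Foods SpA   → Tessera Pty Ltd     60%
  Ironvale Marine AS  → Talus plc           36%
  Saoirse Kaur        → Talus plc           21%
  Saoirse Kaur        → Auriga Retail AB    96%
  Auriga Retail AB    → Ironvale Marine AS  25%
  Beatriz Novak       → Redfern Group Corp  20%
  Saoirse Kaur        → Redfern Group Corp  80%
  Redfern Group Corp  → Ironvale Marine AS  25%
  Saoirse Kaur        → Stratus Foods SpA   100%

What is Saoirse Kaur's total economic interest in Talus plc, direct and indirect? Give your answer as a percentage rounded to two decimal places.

54.84%

Saoirse reaches Talus along 4 paths.
Via Ironvale: 50% × 36% = 18%.
Via Redfern → Ironvale: 80% × 25% × 36% = 7.2%.
Via Auriga → Ironvale: 96% × 25% × 36% = 8.64%.
Direct stake: 21% = 21%.
Total: 18% + 7.2% + 8.64% + 21% = 54.84%.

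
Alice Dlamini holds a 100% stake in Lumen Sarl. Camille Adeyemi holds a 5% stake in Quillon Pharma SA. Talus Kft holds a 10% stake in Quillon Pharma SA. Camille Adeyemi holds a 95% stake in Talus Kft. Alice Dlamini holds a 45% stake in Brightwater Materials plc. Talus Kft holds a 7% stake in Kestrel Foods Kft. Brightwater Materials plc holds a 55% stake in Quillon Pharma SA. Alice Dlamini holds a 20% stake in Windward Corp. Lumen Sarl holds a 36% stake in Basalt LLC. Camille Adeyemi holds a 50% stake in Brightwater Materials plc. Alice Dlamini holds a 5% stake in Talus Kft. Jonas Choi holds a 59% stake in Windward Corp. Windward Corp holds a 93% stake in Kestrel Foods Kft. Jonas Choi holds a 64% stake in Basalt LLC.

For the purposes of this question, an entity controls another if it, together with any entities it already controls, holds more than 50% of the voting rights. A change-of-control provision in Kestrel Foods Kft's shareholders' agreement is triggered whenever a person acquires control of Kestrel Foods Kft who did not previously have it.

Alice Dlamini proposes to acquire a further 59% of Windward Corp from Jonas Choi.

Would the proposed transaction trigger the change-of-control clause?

The purchase adds only to Alice's holdings (Jonas's stake shrinks), so Alice is the only person who could newly come to control Kestrel.
Alice holds 100% of Lumen, so Alice controls Lumen.
Neither Alice nor any entity Alice controls holds any voting interest in Kestrel.
So before the transaction, Alice does not control Kestrel.
After the purchase, Alice's direct stake in Windward rises to 20% + 59% = 79%, and Jonas's stake falls to 0%.
Alice holds 79% of Windward, so Alice controls Windward.
Windward holds 93% of Kestrel, so Alice controls Kestrel.
Alice did not control Kestrel before and does after, so the clause is triggered.

Yes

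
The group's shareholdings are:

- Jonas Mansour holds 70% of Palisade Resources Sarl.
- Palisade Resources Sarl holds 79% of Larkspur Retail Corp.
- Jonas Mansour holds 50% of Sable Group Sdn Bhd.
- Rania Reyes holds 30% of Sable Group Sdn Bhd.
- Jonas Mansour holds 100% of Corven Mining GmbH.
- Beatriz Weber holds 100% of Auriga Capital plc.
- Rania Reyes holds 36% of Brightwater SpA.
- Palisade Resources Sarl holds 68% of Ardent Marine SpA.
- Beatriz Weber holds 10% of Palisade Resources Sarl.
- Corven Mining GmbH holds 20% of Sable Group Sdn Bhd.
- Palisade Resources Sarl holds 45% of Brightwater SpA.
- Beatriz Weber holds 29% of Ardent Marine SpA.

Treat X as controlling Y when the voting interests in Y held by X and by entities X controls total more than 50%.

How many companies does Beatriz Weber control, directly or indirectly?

1

Beatriz holds 100% of Auriga, so Beatriz controls Auriga.
No other company's threshold is met.
Beatriz controls 1 company.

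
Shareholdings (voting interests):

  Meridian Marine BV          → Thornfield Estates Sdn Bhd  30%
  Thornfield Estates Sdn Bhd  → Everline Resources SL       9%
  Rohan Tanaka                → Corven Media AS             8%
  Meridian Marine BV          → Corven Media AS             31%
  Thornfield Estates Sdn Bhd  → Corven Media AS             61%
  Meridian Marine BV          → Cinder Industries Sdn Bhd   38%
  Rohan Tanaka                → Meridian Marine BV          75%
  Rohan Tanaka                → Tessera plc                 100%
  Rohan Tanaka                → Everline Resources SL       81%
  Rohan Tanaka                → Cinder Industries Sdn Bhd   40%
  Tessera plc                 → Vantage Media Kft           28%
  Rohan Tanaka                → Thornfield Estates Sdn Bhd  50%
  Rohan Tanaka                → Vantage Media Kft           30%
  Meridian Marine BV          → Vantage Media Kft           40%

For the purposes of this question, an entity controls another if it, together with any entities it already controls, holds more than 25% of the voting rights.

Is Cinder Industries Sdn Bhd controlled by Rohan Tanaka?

Yes

Rohan holds 75% of Meridian, so Rohan controls Meridian.
Rohan and Meridian together hold 40% + 38% = 78% of Cinder, so Rohan controls Cinder.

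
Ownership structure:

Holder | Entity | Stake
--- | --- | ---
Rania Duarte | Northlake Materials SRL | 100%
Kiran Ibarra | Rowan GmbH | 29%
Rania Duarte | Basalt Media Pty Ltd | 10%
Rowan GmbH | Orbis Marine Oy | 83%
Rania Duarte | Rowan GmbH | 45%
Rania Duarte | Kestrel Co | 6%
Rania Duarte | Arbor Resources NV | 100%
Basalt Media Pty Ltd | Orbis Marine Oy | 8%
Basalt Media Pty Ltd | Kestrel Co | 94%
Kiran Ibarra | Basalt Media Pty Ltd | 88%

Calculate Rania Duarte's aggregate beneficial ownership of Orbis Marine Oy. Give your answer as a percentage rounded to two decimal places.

Rania reaches Orbis along 2 paths.
Via Rowan: 45% × 83% = 37.35%.
Via Basalt: 10% × 8% = 0.8%.
Total: 37.35% + 0.8% = 38.15%.

38.15%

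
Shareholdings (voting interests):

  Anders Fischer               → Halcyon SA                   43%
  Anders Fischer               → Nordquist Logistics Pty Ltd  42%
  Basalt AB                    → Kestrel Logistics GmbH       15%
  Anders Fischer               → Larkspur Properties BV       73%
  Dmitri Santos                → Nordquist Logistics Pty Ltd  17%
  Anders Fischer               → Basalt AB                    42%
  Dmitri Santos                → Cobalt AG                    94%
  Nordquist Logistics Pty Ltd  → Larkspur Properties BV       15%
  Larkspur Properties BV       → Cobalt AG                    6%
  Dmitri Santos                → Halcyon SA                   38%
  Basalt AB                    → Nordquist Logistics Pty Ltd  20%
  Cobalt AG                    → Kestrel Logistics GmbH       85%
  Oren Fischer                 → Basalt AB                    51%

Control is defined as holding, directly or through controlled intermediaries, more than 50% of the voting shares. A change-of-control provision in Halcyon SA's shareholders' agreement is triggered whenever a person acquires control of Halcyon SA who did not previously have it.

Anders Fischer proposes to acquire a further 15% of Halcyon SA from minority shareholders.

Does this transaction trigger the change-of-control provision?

The purchase changes only Anders's holdings, so Anders is the only person who could newly come to control Halcyon.
Anders holds 73% of Larkspur, so Anders controls Larkspur.
In Halcyon, Anders's side holds only 43%, not > 50%.
So before the transaction, Anders does not control Halcyon.
After the purchase, Anders's direct stake in Halcyon rises to 43% + 15% = 58%.
Anders holds 58% of Halcyon, so Anders controls Halcyon.
Anders did not control Halcyon before and does after, so the clause is triggered.

Yes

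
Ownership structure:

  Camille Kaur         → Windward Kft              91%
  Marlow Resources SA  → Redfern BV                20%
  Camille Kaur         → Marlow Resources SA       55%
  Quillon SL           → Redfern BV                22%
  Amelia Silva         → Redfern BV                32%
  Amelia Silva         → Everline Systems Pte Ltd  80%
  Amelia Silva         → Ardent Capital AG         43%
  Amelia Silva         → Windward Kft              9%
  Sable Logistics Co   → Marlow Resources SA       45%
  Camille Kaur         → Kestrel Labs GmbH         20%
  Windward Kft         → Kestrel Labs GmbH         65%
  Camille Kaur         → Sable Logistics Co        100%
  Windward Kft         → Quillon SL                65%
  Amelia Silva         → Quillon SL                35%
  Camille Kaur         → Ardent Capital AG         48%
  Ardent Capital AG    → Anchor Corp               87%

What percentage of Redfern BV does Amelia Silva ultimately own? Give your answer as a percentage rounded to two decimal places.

40.99%

Amelia reaches Redfern along 3 paths.
Direct stake: 32% = 32%.
Via Quillon: 35% × 22% = 7.7%.
Via Windward → Quillon: 9% × 65% × 22% = 1.287%.
Total: 32% + 7.7% + 1.287% = 40.987%.
Rounded: 40.99%.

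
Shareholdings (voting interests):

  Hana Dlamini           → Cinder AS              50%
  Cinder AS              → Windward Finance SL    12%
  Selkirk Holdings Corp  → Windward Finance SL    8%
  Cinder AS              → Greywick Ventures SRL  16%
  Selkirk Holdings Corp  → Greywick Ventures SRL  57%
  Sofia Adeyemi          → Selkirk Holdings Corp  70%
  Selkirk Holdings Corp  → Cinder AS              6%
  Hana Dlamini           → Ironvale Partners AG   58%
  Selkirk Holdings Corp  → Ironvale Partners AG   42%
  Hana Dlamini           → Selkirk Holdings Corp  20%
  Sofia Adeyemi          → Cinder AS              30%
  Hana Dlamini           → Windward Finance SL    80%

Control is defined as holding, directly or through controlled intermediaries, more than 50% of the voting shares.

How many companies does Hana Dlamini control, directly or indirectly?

2

Hana holds 58% of Ironvale, so Hana controls Ironvale.
Hana holds 80% of Windward, so Hana controls Windward.
No other company's threshold is met.
Hana controls 2 companies.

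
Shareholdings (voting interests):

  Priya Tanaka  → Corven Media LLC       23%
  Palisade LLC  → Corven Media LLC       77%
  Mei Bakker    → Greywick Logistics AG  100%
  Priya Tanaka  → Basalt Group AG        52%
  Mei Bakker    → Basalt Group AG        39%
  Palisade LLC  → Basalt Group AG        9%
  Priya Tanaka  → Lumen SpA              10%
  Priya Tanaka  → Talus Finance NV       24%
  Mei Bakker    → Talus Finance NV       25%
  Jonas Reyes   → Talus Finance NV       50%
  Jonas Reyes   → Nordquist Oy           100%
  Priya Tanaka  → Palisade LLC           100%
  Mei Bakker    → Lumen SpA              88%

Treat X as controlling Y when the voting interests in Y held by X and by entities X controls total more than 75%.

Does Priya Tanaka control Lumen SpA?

Priya holds 100% of Palisade, so Priya controls Palisade.
Palisade and Priya together hold 77% + 23% = 100% of Corven, so Priya controls Corven.
In Lumen, Priya's side holds only 10%, not > 75%.
So Priya does not control Lumen.

No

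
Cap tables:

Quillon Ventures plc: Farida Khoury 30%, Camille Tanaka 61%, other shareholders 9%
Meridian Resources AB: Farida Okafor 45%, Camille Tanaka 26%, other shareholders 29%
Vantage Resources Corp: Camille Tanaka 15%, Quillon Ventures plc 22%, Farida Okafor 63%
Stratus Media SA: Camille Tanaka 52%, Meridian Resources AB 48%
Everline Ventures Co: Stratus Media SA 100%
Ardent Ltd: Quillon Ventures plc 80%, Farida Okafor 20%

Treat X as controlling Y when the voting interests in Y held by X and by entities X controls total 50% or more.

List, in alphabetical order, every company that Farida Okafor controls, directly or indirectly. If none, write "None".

Vantage Resources Corp

Farida Okafor holds 63% of Vantage, so Farida Okafor controls Vantage.
No other company's threshold is met.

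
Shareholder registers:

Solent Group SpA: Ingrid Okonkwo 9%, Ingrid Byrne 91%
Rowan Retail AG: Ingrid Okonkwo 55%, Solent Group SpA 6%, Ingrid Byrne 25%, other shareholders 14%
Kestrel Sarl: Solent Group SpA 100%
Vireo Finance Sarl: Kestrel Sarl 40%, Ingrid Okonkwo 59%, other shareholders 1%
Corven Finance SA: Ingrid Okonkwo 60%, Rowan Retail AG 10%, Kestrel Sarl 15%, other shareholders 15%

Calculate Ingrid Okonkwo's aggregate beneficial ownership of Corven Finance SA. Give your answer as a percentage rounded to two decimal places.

66.90%

Ingrid Okonkwo reaches Corven along 4 paths.
Direct stake: 60% = 60%.
Via Rowan: 55% × 10% = 5.5%.
Via Solent → Rowan: 9% × 6% × 10% = 0.054%.
Via Solent → Kestrel: 9% × 100% × 15% = 1.35%.
Total: 60% + 5.5% + 0.054% + 1.35% = 66.904%.
Rounded: 66.90%.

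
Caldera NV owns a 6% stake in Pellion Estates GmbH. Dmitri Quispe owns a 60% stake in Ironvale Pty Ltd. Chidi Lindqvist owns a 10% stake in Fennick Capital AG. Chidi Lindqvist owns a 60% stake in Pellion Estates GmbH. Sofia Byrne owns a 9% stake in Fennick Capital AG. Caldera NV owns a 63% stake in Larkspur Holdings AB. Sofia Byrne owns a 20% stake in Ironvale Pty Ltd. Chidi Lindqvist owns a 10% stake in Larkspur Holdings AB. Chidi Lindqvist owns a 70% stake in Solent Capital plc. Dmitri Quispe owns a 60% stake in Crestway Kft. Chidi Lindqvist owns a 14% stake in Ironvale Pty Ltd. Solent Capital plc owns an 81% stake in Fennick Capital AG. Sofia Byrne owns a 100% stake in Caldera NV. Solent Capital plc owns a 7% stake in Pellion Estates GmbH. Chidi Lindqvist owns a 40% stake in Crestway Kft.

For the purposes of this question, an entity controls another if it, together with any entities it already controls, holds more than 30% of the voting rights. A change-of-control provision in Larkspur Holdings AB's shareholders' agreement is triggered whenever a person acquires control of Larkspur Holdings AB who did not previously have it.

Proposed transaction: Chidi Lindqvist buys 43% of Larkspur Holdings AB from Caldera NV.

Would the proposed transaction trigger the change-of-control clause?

The purchase adds only to Chidi's holdings (Caldera's stake shrinks), so Chidi is the only person who could newly come to control Larkspur.
Chidi holds 70% of Solent, so Chidi controls Solent.
Solent and Chidi together hold 81% + 10% = 91% of Fennick, so Chidi controls Fennick.
Chidi holds 40% of Crestway, so Chidi controls Crestway.
Chidi and Solent together hold 60% + 7% = 67% of Pellion, so Chidi controls Pellion.
In Larkspur, Chidi's side holds only 10%, not > 30%.
So before the transaction, Chidi does not control Larkspur.
After the purchase, Chidi's direct stake in Larkspur rises to 10% + 43% = 53%, and Caldera's stake falls to 20%.
Chidi holds 53% of Larkspur, so Chidi controls Larkspur.
Chidi did not control Larkspur before and does after, so the clause is triggered.

Yes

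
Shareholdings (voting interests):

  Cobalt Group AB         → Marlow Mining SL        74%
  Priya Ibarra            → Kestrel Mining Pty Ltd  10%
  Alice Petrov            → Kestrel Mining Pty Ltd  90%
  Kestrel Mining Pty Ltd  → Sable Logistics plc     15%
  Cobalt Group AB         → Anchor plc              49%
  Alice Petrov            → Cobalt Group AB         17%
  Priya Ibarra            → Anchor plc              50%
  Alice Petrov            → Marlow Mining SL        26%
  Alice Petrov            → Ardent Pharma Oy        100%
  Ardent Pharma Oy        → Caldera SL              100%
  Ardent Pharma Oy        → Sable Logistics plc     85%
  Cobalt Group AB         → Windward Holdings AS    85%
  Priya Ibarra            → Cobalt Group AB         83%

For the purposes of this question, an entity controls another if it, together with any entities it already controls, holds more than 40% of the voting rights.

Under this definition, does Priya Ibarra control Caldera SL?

No

Priya holds 83% of Cobalt, so Priya controls Cobalt.
Cobalt holds 85% of Windward, so Priya controls Windward.
Cobalt holds 74% of Marlow, so Priya controls Marlow.
Cobalt and Priya together hold 49% + 50% = 99% of Anchor, so Priya controls Anchor.
Neither Priya nor any entity Priya controls holds any voting interest in Caldera.
So Priya does not control Caldera.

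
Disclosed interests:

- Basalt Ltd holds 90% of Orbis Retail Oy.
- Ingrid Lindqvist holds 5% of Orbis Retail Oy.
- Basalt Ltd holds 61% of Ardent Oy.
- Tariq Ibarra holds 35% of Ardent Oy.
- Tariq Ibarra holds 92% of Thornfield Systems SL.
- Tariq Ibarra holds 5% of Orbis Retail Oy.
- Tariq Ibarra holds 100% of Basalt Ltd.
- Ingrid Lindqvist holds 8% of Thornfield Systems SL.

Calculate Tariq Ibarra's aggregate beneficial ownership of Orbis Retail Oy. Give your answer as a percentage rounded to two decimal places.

Tariq reaches Orbis along 2 paths.
Direct stake: 5% = 5%.
Via Basalt: 100% × 90% = 90%.
Total: 5% + 90% = 95%.
Rounded: 95.00%.

95.00%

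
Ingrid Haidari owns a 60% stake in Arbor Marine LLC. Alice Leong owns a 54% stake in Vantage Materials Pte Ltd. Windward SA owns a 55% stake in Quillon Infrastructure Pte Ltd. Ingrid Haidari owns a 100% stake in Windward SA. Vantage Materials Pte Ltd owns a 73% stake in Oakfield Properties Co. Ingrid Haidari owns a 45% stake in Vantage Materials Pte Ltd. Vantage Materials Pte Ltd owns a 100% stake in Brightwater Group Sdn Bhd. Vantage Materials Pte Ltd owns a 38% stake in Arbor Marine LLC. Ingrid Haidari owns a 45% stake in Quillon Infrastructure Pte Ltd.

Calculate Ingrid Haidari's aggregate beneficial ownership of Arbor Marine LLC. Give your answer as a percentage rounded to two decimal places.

77.10%

Ingrid reaches Arbor along 2 paths.
Via Vantage: 45% × 38% = 17.1%.
Direct stake: 60% = 60%.
Total: 17.1% + 60% = 77.1%.
Rounded: 77.10%.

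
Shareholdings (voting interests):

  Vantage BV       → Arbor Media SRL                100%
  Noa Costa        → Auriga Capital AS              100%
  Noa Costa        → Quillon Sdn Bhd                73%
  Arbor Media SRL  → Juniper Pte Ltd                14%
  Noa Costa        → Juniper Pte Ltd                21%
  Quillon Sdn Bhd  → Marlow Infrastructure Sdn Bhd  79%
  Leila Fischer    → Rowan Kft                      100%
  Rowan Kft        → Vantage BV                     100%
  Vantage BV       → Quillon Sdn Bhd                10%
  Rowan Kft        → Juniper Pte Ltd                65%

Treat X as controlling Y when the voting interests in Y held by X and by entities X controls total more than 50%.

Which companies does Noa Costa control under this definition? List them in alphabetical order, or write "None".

Noa holds 73% of Quillon, so Noa controls Quillon.
Noa holds 100% of Auriga, so Noa controls Auriga.
Quillon holds 79% of Marlow, so Noa controls Marlow.
No other company's threshold is met.

Auriga Capital AS, Marlow Infrastructure Sdn Bhd, Quillon Sdn Bhd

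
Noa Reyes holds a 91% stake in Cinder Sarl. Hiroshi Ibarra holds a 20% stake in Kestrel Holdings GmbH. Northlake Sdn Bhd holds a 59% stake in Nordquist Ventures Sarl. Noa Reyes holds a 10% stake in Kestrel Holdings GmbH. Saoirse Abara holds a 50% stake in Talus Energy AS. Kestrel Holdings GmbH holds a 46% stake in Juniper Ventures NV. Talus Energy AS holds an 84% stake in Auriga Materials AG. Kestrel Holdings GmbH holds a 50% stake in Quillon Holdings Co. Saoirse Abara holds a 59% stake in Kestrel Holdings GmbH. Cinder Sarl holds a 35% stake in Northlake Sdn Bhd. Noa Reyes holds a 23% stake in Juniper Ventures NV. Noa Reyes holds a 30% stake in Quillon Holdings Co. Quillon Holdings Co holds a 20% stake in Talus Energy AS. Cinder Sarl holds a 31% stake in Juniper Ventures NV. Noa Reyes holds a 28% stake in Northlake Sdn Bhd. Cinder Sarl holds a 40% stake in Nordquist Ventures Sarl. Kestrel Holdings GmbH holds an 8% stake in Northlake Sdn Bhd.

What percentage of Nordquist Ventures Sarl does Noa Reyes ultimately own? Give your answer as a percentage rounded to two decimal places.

72.18%

Noa reaches Nordquist along 4 paths.
Via Cinder → Northlake: 91% × 35% × 59% = 18.7915%.
Via Northlake: 28% × 59% = 16.52%.
Via Kestrel → Northlake: 10% × 8% × 59% = 0.472%.
Via Cinder: 91% × 40% = 36.4%.
Total: 18.7915% + 16.52% + 0.472% + 36.4% = 72.1835%.
Rounded: 72.18%.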